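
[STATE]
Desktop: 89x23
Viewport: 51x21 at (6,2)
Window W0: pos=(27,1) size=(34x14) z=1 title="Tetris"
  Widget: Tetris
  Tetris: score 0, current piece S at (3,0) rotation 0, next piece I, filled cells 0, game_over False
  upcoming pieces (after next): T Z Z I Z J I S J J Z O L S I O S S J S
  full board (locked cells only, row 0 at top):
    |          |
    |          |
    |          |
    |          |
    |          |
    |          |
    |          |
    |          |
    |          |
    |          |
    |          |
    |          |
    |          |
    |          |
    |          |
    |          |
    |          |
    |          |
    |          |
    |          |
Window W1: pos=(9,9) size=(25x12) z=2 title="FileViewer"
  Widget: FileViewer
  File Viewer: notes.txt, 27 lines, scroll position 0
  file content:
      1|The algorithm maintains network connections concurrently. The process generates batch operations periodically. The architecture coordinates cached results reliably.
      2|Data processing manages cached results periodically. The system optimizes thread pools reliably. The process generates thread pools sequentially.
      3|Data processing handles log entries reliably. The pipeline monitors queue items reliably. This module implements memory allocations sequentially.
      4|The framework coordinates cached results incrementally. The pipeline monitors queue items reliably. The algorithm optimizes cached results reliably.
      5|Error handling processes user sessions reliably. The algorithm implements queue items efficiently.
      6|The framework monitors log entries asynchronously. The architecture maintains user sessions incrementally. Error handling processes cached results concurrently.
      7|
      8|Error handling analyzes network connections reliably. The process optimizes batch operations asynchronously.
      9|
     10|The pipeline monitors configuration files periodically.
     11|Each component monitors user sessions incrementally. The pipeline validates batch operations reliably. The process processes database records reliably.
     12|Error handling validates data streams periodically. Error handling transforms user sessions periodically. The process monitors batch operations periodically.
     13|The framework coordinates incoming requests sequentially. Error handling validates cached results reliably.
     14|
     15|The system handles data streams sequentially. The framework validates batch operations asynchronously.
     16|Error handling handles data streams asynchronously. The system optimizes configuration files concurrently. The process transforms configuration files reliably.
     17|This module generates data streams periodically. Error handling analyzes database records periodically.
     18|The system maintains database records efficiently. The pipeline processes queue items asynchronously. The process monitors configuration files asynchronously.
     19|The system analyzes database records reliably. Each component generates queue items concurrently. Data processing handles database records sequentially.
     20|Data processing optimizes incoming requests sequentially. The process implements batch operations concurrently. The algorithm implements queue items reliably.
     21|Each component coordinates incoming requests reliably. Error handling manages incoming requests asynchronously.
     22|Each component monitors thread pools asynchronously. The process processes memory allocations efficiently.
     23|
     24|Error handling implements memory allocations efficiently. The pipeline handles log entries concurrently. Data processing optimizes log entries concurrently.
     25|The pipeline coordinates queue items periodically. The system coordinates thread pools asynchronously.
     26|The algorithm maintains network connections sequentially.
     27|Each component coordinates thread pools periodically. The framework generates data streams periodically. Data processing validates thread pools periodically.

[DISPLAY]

                     ┃ Tetris                      
                     ┠─────────────────────────────
                     ┃          │Next:             
                     ┃          │████              
                     ┃          │                  
                     ┃          │                  
                     ┃          │                  
   ┏━━━━━━━━━━━━━━━━━━━━━━━┓    │                  
   ┃ FileViewer            ┃    │Score:            
   ┠───────────────────────┨    │0                 
   ┃The algorithm maintain▲┃    │                  
   ┃Data processing manage█┃    │                  
   ┃Data processing handle░┃━━━━━━━━━━━━━━━━━━━━━━━
   ┃The framework coordina░┃                       
   ┃Error handling process░┃                       
   ┃The framework monitors░┃                       
   ┃                      ░┃                       
   ┃Error handling analyze▼┃                       
   ┗━━━━━━━━━━━━━━━━━━━━━━━┛                       
                                                   
                                                   


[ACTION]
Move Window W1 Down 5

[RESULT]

                     ┃ Tetris                      
                     ┠─────────────────────────────
                     ┃          │Next:             
                     ┃          │████              
                     ┃          │                  
                     ┃          │                  
                     ┃          │                  
                     ┃          │                  
                     ┃          │Score:            
   ┏━━━━━━━━━━━━━━━━━━━━━━━┓    │0                 
   ┃ FileViewer            ┃    │                  
   ┠───────────────────────┨    │                  
   ┃The algorithm maintain▲┃━━━━━━━━━━━━━━━━━━━━━━━
   ┃Data processing manage█┃                       
   ┃Data processing handle░┃                       
   ┃The framework coordina░┃                       
   ┃Error handling process░┃                       
   ┃The framework monitors░┃                       
   ┃                      ░┃                       
   ┃Error handling analyze▼┃                       
   ┗━━━━━━━━━━━━━━━━━━━━━━━┛                       


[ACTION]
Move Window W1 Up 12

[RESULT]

   ┠───────────────────────┨s                      
   ┃The algorithm maintain▲┃───────────────────────
   ┃Data processing manage█┃    │Next:             
   ┃Data processing handle░┃    │████              
   ┃The framework coordina░┃    │                  
   ┃Error handling process░┃    │                  
   ┃The framework monitors░┃    │                  
   ┃                      ░┃    │                  
   ┃Error handling analyze▼┃    │Score:            
   ┗━━━━━━━━━━━━━━━━━━━━━━━┛    │0                 
                     ┃          │                  
                     ┃          │                  
                     ┗━━━━━━━━━━━━━━━━━━━━━━━━━━━━━
                                                   
                                                   
                                                   
                                                   
                                                   
                                                   
                                                   
                                                   


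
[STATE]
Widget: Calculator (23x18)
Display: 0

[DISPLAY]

                      0
┌───┬───┬───┬───┐      
│ 7 │ 8 │ 9 │ ÷ │      
├───┼───┼───┼───┤      
│ 4 │ 5 │ 6 │ × │      
├───┼───┼───┼───┤      
│ 1 │ 2 │ 3 │ - │      
├───┼───┼───┼───┤      
│ 0 │ . │ = │ + │      
├───┼───┼───┼───┤      
│ C │ MC│ MR│ M+│      
└───┴───┴───┴───┘      
                       
                       
                       
                       
                       
                       


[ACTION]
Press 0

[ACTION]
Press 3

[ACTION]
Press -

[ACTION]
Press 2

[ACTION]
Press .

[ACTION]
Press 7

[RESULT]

                    2.7
┌───┬───┬───┬───┐      
│ 7 │ 8 │ 9 │ ÷ │      
├───┼───┼───┼───┤      
│ 4 │ 5 │ 6 │ × │      
├───┼───┼───┼───┤      
│ 1 │ 2 │ 3 │ - │      
├───┼───┼───┼───┤      
│ 0 │ . │ = │ + │      
├───┼───┼───┼───┤      
│ C │ MC│ MR│ M+│      
└───┴───┴───┴───┘      
                       
                       
                       
                       
                       
                       


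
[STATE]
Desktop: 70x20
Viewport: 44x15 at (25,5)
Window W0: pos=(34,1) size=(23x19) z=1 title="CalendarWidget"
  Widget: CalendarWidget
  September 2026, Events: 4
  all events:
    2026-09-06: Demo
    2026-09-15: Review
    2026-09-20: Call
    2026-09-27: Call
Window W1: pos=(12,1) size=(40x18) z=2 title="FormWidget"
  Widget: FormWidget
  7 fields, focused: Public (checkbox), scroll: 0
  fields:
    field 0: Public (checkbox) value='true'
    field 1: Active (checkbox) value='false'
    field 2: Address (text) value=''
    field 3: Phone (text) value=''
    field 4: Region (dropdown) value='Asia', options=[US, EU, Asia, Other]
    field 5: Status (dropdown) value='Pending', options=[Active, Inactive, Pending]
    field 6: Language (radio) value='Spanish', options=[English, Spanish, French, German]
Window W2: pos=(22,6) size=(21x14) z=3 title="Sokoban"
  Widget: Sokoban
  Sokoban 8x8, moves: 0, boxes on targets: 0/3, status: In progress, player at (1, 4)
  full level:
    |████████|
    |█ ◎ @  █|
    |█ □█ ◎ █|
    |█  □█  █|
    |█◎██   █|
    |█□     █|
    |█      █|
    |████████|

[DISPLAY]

  [ ]                     ┃ Su ┃            
━━━━━━━━━━━━━━━━━┓       ]┃  6*┃            
okoban           ┃       ]┃ 13 ┃            
─────────────────┨      ▼]┃9 20┃            
██████           ┃      ▼]┃ 27*┃            
◎ @  █           ┃ Spanish┃    ┃            
□█ ◎ █           ┃        ┃    ┃            
 □█  █           ┃        ┃    ┃            
██   █           ┃        ┃    ┃            
     █           ┃        ┃    ┃            
     █           ┃        ┃    ┃            
██████           ┃        ┃    ┃            
ves: 0  0/3      ┃        ┃    ┃            
                 ┃━━━━━━━━┛    ┃            
━━━━━━━━━━━━━━━━━┛━━━━━━━━━━━━━┛            


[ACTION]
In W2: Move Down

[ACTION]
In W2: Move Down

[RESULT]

  [ ]                     ┃ Su ┃            
━━━━━━━━━━━━━━━━━┓       ]┃  6*┃            
okoban           ┃       ]┃ 13 ┃            
─────────────────┨      ▼]┃9 20┃            
██████           ┃      ▼]┃ 27*┃            
◎    █           ┃ Spanish┃    ┃            
□█@◎ █           ┃        ┃    ┃            
 □█  █           ┃        ┃    ┃            
██   █           ┃        ┃    ┃            
     █           ┃        ┃    ┃            
     █           ┃        ┃    ┃            
██████           ┃        ┃    ┃            
ves: 1  0/3      ┃        ┃    ┃            
                 ┃━━━━━━━━┛    ┃            
━━━━━━━━━━━━━━━━━┛━━━━━━━━━━━━━┛            


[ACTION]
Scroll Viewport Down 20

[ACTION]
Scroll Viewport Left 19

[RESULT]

      ┃  Active:     [ ]                    
      ┃  Address┏━━━━━━━━━━━━━━━━━━━┓       
      ┃  Phone: ┃ Sokoban           ┃       
      ┃  Region:┠───────────────────┨      ▼
      ┃  Status:┃████████           ┃      ▼
      ┃  Languag┃█ ◎    █           ┃ Spanis
      ┃         ┃█ □█@◎ █           ┃       
      ┃         ┃█  □█  █           ┃       
      ┃         ┃█◎██   █           ┃       
      ┃         ┃█□     █           ┃       
      ┃         ┃█      █           ┃       
      ┃         ┃████████           ┃       
      ┃         ┃Moves: 1  0/3      ┃       
      ┗━━━━━━━━━┃                   ┃━━━━━━━
                ┗━━━━━━━━━━━━━━━━━━━┛━━━━━━━


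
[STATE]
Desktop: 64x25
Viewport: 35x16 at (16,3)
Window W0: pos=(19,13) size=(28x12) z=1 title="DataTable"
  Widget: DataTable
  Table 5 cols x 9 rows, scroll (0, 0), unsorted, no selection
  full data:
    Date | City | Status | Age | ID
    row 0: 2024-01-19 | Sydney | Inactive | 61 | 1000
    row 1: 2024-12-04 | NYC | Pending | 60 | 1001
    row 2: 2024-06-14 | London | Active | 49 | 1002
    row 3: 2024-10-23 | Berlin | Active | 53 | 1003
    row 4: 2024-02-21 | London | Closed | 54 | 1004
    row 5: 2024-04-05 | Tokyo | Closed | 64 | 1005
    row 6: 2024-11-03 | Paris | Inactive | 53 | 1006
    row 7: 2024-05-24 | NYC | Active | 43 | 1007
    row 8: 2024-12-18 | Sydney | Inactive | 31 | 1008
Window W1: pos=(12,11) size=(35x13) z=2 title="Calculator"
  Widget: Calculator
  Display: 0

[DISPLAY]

                                   
                                   
                                   
                                   
                                   
                                   
                                   
                                   
━━━━━━━━━━━━━━━━━━━━━━━━━━━━━━┓    
lculator                      ┃    
──────────────────────────────┨    
                             0┃    
─┬───┬───┬───┐                ┃    
 │ 8 │ 9 │ ÷ │                ┃    
─┼───┼───┼───┤                ┃    
 │ 5 │ 6 │ × │                ┃    


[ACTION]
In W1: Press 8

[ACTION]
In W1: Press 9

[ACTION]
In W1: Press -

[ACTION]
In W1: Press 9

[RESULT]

                                   
                                   
                                   
                                   
                                   
                                   
                                   
                                   
━━━━━━━━━━━━━━━━━━━━━━━━━━━━━━┓    
lculator                      ┃    
──────────────────────────────┨    
                             9┃    
─┬───┬───┬───┐                ┃    
 │ 8 │ 9 │ ÷ │                ┃    
─┼───┼───┼───┤                ┃    
 │ 5 │ 6 │ × │                ┃    


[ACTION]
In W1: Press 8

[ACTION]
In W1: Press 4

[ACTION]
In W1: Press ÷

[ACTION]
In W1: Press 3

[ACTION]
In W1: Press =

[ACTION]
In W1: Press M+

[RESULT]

                                   
                                   
                                   
                                   
                                   
                                   
                                   
                                   
━━━━━━━━━━━━━━━━━━━━━━━━━━━━━━┓    
lculator                      ┃    
──────────────────────────────┨    
                  -298.3333333┃    
─┬───┬───┬───┐                ┃    
 │ 8 │ 9 │ ÷ │                ┃    
─┼───┼───┼───┤                ┃    
 │ 5 │ 6 │ × │                ┃    


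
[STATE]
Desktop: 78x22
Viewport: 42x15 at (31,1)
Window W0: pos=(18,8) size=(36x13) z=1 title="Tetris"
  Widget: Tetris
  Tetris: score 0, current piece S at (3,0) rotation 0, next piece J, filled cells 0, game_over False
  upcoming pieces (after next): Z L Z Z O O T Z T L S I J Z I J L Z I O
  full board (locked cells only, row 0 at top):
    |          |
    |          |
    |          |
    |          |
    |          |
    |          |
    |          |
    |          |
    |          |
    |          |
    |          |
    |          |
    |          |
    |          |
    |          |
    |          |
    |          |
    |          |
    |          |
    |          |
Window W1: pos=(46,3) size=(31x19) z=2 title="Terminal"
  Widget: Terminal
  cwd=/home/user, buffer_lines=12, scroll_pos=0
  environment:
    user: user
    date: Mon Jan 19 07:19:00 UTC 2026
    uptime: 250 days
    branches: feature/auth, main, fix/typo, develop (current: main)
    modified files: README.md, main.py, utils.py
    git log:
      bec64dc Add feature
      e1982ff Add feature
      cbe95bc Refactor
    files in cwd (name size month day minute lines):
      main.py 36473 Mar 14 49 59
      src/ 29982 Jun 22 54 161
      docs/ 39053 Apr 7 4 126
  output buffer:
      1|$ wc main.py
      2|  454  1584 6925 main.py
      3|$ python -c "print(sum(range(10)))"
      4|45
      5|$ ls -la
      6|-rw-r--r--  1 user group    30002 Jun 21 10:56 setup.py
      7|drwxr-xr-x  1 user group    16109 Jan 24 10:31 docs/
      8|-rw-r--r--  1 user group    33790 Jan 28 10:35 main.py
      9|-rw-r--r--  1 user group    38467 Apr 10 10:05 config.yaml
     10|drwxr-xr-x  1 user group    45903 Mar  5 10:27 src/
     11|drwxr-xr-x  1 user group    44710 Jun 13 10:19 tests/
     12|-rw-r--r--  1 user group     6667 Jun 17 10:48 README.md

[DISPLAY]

                                          
                                          
               ┏━━━━━━━━━━━━━━━━━━━━━━━━━━
               ┃ Terminal                 
               ┠──────────────────────────
               ┃$ wc main.py              
               ┃  454  1584 6925 main.py  
━━━━━━━━━━━━━━━┃$ python -c "print(sum(ran
               ┃45                        
───────────────┃$ ls -la                  
ext:           ┃-rw-r--r--  1 user group  
               ┃drwxr-xr-x  1 user group  
██             ┃-rw-r--r--  1 user group  
               ┃-rw-r--r--  1 user group  
               ┃drwxr-xr-x  1 user group  


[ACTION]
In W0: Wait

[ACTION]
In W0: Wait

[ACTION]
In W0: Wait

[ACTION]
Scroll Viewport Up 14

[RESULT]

                                          
                                          
                                          
               ┏━━━━━━━━━━━━━━━━━━━━━━━━━━
               ┃ Terminal                 
               ┠──────────────────────────
               ┃$ wc main.py              
               ┃  454  1584 6925 main.py  
━━━━━━━━━━━━━━━┃$ python -c "print(sum(ran
               ┃45                        
───────────────┃$ ls -la                  
ext:           ┃-rw-r--r--  1 user group  
               ┃drwxr-xr-x  1 user group  
██             ┃-rw-r--r--  1 user group  
               ┃-rw-r--r--  1 user group  


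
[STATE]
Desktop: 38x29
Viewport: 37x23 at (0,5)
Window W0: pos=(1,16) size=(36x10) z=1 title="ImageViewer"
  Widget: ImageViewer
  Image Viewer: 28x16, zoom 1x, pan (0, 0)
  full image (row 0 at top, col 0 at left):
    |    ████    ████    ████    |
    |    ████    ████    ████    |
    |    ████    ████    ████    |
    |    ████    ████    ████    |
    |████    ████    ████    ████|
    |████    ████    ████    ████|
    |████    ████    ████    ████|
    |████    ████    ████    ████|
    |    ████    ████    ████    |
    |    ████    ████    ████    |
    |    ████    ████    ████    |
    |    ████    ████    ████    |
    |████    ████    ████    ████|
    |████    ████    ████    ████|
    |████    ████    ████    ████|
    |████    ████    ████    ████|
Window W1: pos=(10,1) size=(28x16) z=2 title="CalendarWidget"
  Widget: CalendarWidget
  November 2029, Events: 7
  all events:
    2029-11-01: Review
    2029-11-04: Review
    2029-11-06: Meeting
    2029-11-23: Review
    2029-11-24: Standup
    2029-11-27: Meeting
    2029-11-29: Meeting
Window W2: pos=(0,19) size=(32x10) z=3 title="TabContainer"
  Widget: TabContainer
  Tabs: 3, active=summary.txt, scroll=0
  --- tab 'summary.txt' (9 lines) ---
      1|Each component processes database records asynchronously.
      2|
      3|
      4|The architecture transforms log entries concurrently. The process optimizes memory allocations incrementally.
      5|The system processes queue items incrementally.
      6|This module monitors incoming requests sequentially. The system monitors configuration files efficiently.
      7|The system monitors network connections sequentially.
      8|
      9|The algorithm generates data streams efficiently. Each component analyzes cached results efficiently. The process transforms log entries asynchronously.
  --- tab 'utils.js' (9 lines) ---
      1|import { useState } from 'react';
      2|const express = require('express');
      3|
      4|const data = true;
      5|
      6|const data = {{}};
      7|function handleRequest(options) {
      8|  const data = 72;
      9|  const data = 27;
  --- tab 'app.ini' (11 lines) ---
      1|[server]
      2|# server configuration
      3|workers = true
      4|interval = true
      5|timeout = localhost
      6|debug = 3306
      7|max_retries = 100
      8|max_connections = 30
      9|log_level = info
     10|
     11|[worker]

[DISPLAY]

          ┃Mo Tu We Th Fr Sa Su      
          ┃          1*  2  3  4*    
          ┃ 5  6*  7  8  9 10 11     
          ┃12 13 14 15 16 17 18      
          ┃19 20 21 22 23* 24* 25    
          ┃26 27* 28 29* 30          
          ┃                          
          ┃                          
          ┃                          
          ┃                          
          ┃                          
 ┏━━━━━━━━┗━━━━━━━━━━━━━━━━━━━━━━━━━━
 ┃ ImageViewer                      ┃
 ┠──────────────────────────────────┨
┏━━━━━━━━━━━━━━━━━━━━━━━━━━━━━━┓    ┃
┃ TabContainer                 ┃    ┃
┠──────────────────────────────┨    ┃
┃[summary.txt]│ utils.js │ app.┃    ┃
┃──────────────────────────────┃    ┃
┃Each component processes datab┃    ┃
┃                              ┃━━━━┛
┃                              ┃     
┃The architecture transforms lo┃     


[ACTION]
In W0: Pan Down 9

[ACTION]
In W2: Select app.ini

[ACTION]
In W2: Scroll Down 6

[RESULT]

          ┃Mo Tu We Th Fr Sa Su      
          ┃          1*  2  3  4*    
          ┃ 5  6*  7  8  9 10 11     
          ┃12 13 14 15 16 17 18      
          ┃19 20 21 22 23* 24* 25    
          ┃26 27* 28 29* 30          
          ┃                          
          ┃                          
          ┃                          
          ┃                          
          ┃                          
 ┏━━━━━━━━┗━━━━━━━━━━━━━━━━━━━━━━━━━━
 ┃ ImageViewer                      ┃
 ┠──────────────────────────────────┨
┏━━━━━━━━━━━━━━━━━━━━━━━━━━━━━━┓    ┃
┃ TabContainer                 ┃    ┃
┠──────────────────────────────┨    ┃
┃ summary.txt │ utils.js │[app.┃    ┃
┃──────────────────────────────┃    ┃
┃max_retries = 100             ┃    ┃
┃max_connections = 30          ┃━━━━┛
┃log_level = info              ┃     
┃                              ┃     


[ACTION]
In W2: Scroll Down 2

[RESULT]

          ┃Mo Tu We Th Fr Sa Su      
          ┃          1*  2  3  4*    
          ┃ 5  6*  7  8  9 10 11     
          ┃12 13 14 15 16 17 18      
          ┃19 20 21 22 23* 24* 25    
          ┃26 27* 28 29* 30          
          ┃                          
          ┃                          
          ┃                          
          ┃                          
          ┃                          
 ┏━━━━━━━━┗━━━━━━━━━━━━━━━━━━━━━━━━━━
 ┃ ImageViewer                      ┃
 ┠──────────────────────────────────┨
┏━━━━━━━━━━━━━━━━━━━━━━━━━━━━━━┓    ┃
┃ TabContainer                 ┃    ┃
┠──────────────────────────────┨    ┃
┃ summary.txt │ utils.js │[app.┃    ┃
┃──────────────────────────────┃    ┃
┃log_level = info              ┃    ┃
┃                              ┃━━━━┛
┃[worker]                      ┃     
┃                              ┃     


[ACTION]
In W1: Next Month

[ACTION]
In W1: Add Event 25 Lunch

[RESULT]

          ┃Mo Tu We Th Fr Sa Su      
          ┃                1  2      
          ┃ 3  4  5  6  7  8  9      
          ┃10 11 12 13 14 15 16      
          ┃17 18 19 20 21 22 23      
          ┃24 25* 26 27 28 29 30     
          ┃31                        
          ┃                          
          ┃                          
          ┃                          
          ┃                          
 ┏━━━━━━━━┗━━━━━━━━━━━━━━━━━━━━━━━━━━
 ┃ ImageViewer                      ┃
 ┠──────────────────────────────────┨
┏━━━━━━━━━━━━━━━━━━━━━━━━━━━━━━┓    ┃
┃ TabContainer                 ┃    ┃
┠──────────────────────────────┨    ┃
┃ summary.txt │ utils.js │[app.┃    ┃
┃──────────────────────────────┃    ┃
┃log_level = info              ┃    ┃
┃                              ┃━━━━┛
┃[worker]                      ┃     
┃                              ┃     


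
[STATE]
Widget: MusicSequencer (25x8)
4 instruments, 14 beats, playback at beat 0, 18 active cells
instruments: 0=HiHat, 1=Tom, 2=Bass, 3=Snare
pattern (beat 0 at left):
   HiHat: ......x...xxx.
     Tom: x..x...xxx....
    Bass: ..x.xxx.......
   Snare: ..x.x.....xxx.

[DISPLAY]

      ▼1234567890123     
 HiHat······█···███·     
   Tom█··█···███····     
  Bass··█·███·······     
 Snare··█·█·····███·     
                         
                         
                         


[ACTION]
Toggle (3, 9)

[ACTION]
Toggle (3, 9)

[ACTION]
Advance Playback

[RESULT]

      0▼234567890123     
 HiHat······█···███·     
   Tom█··█···███····     
  Bass··█·███·······     
 Snare··█·█·····███·     
                         
                         
                         


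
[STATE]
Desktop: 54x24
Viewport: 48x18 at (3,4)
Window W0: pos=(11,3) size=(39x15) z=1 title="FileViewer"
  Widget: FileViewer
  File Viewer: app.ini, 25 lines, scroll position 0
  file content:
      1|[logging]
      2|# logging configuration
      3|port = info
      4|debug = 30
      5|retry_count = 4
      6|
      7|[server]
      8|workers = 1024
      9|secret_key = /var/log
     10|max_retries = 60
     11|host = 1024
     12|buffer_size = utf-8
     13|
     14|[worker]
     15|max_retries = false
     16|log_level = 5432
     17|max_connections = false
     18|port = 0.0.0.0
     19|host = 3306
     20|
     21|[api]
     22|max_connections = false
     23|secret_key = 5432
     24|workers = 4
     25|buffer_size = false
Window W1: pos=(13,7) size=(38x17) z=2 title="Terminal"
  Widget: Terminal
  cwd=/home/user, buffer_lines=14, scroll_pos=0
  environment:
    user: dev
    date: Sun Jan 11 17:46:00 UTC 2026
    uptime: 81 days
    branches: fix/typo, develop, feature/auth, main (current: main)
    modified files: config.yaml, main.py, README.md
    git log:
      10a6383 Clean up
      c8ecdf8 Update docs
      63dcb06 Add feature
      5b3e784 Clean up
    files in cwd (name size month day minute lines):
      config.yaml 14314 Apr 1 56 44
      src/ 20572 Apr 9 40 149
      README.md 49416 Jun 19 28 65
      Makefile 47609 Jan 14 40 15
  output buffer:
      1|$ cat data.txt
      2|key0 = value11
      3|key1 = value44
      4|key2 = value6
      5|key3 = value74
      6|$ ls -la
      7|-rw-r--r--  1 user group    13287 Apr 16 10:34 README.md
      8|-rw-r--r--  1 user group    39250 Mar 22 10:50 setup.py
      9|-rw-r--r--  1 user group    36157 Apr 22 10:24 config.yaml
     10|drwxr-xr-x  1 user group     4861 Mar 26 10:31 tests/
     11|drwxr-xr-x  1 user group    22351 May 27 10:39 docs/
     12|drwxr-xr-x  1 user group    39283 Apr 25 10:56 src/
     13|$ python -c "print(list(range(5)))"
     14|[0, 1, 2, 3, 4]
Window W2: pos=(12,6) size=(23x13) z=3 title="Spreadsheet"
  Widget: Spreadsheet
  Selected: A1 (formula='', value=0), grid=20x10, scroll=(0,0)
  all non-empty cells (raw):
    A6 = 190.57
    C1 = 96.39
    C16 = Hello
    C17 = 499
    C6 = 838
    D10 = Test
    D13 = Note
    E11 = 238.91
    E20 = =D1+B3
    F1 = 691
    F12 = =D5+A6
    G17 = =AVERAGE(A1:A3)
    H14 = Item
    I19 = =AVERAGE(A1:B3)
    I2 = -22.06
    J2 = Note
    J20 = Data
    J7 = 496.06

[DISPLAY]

        ┃ FileViewer                          ┃ 
        ┠─────────────────────────────────────┨ 
        ┃┏━━━━━━━━━━━━━━━━━━━━━┓             ▲┃ 
        ┃┃ Spreadsheet         ┃━━━━━━━━━━━━━━━┓
        ┃┠─────────────────────┨               ┃
        ┃┃A1:                  ┃───────────────┨
        ┃┃       A       B     ┃               ┃
        ┃┃---------------------┃               ┃
        ┃┃  1      [0]       0 ┃               ┃
        ┃┃  2        0       0 ┃               ┃
        ┃┃  3        0       0 ┃               ┃
        ┃┃  4        0       0 ┃               ┃
        ┃┃  5        0       0 ┃oup    13287 Ap┃
        ┗┃  6   190.57       0 ┃oup    39250 Ma┃
         ┗━━━━━━━━━━━━━━━━━━━━━┛oup    36157 Ap┃
          ┃drwxr-xr-x  1 user group     4861 Ma┃
          ┃drwxr-xr-x  1 user group    22351 Ma┃
          ┃drwxr-xr-x  1 user group    39283 Ap┃


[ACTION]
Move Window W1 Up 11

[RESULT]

        ┃ ┃key0 = value11                      ┃
        ┠─┃key1 = value44                      ┃
        ┃┏━━━━━━━━━━━━━━━━━━━━━┓               ┃
        ┃┃ Spreadsheet         ┃               ┃
        ┃┠─────────────────────┨               ┃
        ┃┃A1:                  ┃oup    13287 Ap┃
        ┃┃       A       B     ┃oup    39250 Ma┃
        ┃┃---------------------┃oup    36157 Ap┃
        ┃┃  1      [0]       0 ┃oup     4861 Ma┃
        ┃┃  2        0       0 ┃oup    22351 Ma┃
        ┃┃  3        0       0 ┃oup    39283 Ap┃
        ┃┃  4        0       0 ┃st(range(5)))" ┃
        ┃┃  5        0       0 ┃━━━━━━━━━━━━━━━┛
        ┗┃  6   190.57       0 ┃━━━━━━━━━━━━━━┛ 
         ┗━━━━━━━━━━━━━━━━━━━━━┛                
                                                
                                                
                                                


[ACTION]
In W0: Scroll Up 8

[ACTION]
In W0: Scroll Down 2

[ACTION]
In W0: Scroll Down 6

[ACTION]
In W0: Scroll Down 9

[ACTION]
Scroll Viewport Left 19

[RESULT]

           ┃ ┃key0 = value11                    
           ┠─┃key1 = value44                    
           ┃┏━━━━━━━━━━━━━━━━━━━━━┓             
           ┃┃ Spreadsheet         ┃             
           ┃┠─────────────────────┨             
           ┃┃A1:                  ┃oup    13287 
           ┃┃       A       B     ┃oup    39250 
           ┃┃---------------------┃oup    36157 
           ┃┃  1      [0]       0 ┃oup     4861 
           ┃┃  2        0       0 ┃oup    22351 
           ┃┃  3        0       0 ┃oup    39283 
           ┃┃  4        0       0 ┃st(range(5)))
           ┃┃  5        0       0 ┃━━━━━━━━━━━━━
           ┗┃  6   190.57       0 ┃━━━━━━━━━━━━━
            ┗━━━━━━━━━━━━━━━━━━━━━┛             
                                                
                                                
                                                


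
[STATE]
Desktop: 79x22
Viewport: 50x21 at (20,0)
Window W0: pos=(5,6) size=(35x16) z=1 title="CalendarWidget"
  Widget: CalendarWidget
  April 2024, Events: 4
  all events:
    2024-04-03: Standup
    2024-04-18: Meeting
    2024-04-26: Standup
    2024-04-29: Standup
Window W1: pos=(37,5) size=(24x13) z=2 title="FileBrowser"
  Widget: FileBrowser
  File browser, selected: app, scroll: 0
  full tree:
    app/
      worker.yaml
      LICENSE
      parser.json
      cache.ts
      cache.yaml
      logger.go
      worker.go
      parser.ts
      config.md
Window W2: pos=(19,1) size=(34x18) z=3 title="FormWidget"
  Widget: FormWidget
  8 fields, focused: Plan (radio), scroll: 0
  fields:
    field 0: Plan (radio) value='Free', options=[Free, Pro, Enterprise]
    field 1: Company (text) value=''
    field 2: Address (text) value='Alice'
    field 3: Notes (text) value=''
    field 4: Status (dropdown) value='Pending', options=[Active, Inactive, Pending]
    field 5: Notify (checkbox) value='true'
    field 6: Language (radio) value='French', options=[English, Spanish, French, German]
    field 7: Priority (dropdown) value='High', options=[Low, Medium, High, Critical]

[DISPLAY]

                                                  
━━━━━━━━━━━━━━━━━━━━━━━━━━━━━━━━┓                 
 FormWidget                     ┃                 
────────────────────────────────┨                 
> Plan:       (●) Free  ( ) Pro ┃                 
  Company:    [                ]┃━━━━━━━┓         
  Address:    [Alice           ]┃       ┃         
  Notes:      [                ]┃───────┨         
  Status:     [Pending        ▼]┃       ┃         
  Notify:     [x]               ┃       ┃         
  Language:   ( ) English  ( ) S┃       ┃         
  Priority:   [High           ▼]┃       ┃         
                                ┃       ┃         
                                ┃       ┃         
                                ┃       ┃         
                                ┃       ┃         
                                ┃       ┃         
                                ┃━━━━━━━┛         
━━━━━━━━━━━━━━━━━━━━━━━━━━━━━━━━┛                 
                   ┃                              
                   ┃                              


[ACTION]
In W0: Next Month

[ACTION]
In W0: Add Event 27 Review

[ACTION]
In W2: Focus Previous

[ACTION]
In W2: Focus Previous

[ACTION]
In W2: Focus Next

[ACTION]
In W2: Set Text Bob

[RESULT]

                                                  
━━━━━━━━━━━━━━━━━━━━━━━━━━━━━━━━┓                 
 FormWidget                     ┃                 
────────────────────────────────┨                 
  Plan:       (●) Free  ( ) Pro ┃                 
  Company:    [                ]┃━━━━━━━┓         
  Address:    [Alice           ]┃       ┃         
  Notes:      [                ]┃───────┨         
  Status:     [Pending        ▼]┃       ┃         
  Notify:     [x]               ┃       ┃         
  Language:   ( ) English  ( ) S┃       ┃         
> Priority:   [High           ▼]┃       ┃         
                                ┃       ┃         
                                ┃       ┃         
                                ┃       ┃         
                                ┃       ┃         
                                ┃       ┃         
                                ┃━━━━━━━┛         
━━━━━━━━━━━━━━━━━━━━━━━━━━━━━━━━┛                 
                   ┃                              
                   ┃                              
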